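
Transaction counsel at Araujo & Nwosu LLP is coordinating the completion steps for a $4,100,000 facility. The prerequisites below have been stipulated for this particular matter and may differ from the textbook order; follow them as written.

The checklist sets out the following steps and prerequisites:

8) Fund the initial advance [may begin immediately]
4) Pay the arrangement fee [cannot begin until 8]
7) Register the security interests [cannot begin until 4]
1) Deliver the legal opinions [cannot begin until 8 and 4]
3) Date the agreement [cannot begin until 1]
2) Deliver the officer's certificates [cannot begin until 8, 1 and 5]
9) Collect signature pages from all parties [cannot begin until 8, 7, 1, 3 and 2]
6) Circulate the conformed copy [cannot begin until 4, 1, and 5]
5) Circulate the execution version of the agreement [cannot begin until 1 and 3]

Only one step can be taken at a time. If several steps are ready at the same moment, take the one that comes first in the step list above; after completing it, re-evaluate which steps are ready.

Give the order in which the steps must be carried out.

8 is the only step with nothing outstanding, so it goes first.
4 needed 8, now all done → 4.
Ready: 7 and 1. 7 is listed earlier → 7.
Next only 1 has its prerequisites met → 1.
3 needed 1, now all done → 3.
That leaves 5 as the only ready step → 5.
2 and 6 are both available; 2 is listed earlier → 2.
9 now also ready, so the ready set is {9, 6}; 9 is listed earlier → 9.
6 needed 4, 1 and 5, now all done → 6.

8, 4, 7, 1, 3, 5, 2, 9, 6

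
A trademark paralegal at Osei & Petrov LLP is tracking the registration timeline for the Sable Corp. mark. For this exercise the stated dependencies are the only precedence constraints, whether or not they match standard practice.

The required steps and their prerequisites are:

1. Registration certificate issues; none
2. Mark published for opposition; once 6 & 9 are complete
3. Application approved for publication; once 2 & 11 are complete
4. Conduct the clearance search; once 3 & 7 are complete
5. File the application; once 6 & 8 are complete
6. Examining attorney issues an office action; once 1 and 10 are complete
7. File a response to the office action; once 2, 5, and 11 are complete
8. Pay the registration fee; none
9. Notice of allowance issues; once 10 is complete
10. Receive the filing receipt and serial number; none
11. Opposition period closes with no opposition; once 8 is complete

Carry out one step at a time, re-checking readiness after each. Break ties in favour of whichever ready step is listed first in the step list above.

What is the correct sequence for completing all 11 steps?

Nothing is required for 1, 8 and 10. 1 is listed earlier → 1 first.
Ready: 8 and 10. 8 is listed earlier → 8.
11 now also ready, so the ready set is {10, 11}; 10 is listed earlier → 10.
6 and 9 now also ready, so the ready set is {6, 9, 11}; 6 is listed earlier → 6.
5 now also ready, so the ready set is {5, 9, 11}; 5 is listed earlier → 5.
Now 9 and 11 have their prerequisites met. 9 is listed earlier, so 9 next.
Ready: 2 and 11. 2 is listed earlier → 2.
11 needed 8, now all done → 11.
Now 3 and 7 have their prerequisites met. 3 is listed earlier, so 3 next.
7 needed 2, 5 and 11, now all done → 7.
4 is the only step now ready → 4.

1, 8, 10, 6, 5, 9, 2, 11, 3, 7, 4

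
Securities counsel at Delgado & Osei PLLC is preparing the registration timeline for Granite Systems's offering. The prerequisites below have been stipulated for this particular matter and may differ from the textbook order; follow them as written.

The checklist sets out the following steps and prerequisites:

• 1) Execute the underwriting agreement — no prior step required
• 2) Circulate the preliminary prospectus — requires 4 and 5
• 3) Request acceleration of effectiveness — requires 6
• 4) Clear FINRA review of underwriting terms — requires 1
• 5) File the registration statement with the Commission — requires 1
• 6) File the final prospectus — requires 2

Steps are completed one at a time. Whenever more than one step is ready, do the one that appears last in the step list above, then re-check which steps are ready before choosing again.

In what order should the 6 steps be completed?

1 has no prerequisites → 1 first.
Ready: 5 and 4. 5 is listed later → 5.
4 is the only step now ready → 4.
2 needed 5 and 4, now all done → 2.
6 is the only step now ready → 6.
3 needed 6, now all done → 3.

1, 5, 4, 2, 6, 3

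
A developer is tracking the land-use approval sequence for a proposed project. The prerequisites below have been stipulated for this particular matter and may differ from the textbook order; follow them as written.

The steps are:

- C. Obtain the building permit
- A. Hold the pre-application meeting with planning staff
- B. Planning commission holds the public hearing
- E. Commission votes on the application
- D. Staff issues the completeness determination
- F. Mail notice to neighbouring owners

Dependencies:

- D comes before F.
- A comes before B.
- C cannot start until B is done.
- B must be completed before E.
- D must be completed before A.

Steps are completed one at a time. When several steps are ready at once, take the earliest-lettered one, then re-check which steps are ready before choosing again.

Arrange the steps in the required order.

D → A → B → C → E → F

D is the only step with nothing outstanding, so it goes first.
A and F are both available; A has the earlier label → A.
Now B and F have their prerequisites met. B has the earlier label, so B next.
Now C, E and F have their prerequisites met. C has the earlier label, so C next.
Ready: E and F. E has the earlier label → E.
Next only F has its prerequisites met → F.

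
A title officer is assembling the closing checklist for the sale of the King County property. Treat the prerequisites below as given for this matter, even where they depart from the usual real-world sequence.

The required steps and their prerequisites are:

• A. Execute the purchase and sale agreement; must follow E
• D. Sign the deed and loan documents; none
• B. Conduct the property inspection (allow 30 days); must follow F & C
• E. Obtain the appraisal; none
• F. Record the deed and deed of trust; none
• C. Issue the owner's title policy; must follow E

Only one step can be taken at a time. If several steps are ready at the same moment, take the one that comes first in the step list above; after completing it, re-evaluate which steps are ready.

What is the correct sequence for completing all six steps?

D → E → A → F → C → B

D, E and F have no prerequisites; D is listed earlier, so D is first.
Now E and F have their prerequisites met. E is listed earlier, so E next.
A and C now also ready, so the ready set is {A, F, C}; A is listed earlier → A.
Ready: F and C. F is listed earlier → F.
C is the only step now ready → C.
B needed F and C, now all done → B.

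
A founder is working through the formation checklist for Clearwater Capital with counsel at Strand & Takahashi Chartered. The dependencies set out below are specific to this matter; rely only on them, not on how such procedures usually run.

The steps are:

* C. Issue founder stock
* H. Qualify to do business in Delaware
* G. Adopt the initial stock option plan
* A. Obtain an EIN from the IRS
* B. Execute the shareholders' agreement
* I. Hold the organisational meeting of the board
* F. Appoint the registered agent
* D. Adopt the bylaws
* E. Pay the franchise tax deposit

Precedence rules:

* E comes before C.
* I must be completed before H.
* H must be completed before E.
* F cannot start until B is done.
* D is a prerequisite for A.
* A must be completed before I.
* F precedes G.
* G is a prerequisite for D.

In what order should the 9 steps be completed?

B is the only step with nothing outstanding, so it goes first.
F needed B, now all done → F.
Next only G has its prerequisites met → G.
D needed G, now all done → D.
A is the only step now ready → A.
I needed A, now all done → I.
H needed I, now all done → H.
E needed H, now all done → E.
C needed E, now all done → C.

B, F, G, D, A, I, H, E, C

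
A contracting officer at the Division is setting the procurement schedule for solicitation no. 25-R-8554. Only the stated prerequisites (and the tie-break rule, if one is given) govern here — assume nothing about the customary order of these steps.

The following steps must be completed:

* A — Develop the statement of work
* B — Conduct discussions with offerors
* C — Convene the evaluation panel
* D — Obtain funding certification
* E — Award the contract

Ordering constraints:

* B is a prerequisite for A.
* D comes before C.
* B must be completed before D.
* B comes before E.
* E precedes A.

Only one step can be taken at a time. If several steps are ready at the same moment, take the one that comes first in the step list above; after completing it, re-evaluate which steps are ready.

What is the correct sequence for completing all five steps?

B, D, C, E, A

Only B has no prerequisites, so it is first.
D and E are both available; D is listed earlier → D.
C now also ready, so the ready set is {C, E}; C is listed earlier → C.
E needed B, now all done → E.
Next only A has its prerequisites met → A.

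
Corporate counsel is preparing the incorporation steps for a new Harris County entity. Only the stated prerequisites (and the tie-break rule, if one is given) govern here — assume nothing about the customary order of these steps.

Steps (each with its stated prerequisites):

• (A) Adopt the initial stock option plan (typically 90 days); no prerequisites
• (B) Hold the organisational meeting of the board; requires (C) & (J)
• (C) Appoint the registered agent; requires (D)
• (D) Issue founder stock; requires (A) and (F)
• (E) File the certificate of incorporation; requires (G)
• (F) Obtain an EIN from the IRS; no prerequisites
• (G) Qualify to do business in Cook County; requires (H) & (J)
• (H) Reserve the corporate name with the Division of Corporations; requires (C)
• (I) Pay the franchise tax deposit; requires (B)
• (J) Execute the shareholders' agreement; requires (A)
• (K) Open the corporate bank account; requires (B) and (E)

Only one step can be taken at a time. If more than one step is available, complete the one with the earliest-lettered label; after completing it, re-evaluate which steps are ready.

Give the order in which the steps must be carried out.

(A) and (F) have no prerequisites; (A) has the earlier label, so (A) is first.
Now (F) and (J) have their prerequisites met. (F) has the earlier label, so (F) next.
(D) now also ready, so the ready set is {(D), (J)}; (D) has the earlier label → (D).
(C) now also ready, so the ready set is {(C), (J)}; (C) has the earlier label → (C).
(H) now also ready, so the ready set is {(H), (J)}; (H) has the earlier label → (H).
(J) is the only step now ready → (J).
Now (B) and (G) have their prerequisites met. (B) has the earlier label, so (B) next.
Now (G) and (I) have their prerequisites met. (G) has the earlier label, so (G) next.
(E) and (I) are both available; (E) has the earlier label → (E).
(I) and (K) are both available; (I) has the earlier label → (I).
(K) is the only step now ready → (K).

(A), (F), (D), (C), (H), (J), (B), (G), (E), (I), (K)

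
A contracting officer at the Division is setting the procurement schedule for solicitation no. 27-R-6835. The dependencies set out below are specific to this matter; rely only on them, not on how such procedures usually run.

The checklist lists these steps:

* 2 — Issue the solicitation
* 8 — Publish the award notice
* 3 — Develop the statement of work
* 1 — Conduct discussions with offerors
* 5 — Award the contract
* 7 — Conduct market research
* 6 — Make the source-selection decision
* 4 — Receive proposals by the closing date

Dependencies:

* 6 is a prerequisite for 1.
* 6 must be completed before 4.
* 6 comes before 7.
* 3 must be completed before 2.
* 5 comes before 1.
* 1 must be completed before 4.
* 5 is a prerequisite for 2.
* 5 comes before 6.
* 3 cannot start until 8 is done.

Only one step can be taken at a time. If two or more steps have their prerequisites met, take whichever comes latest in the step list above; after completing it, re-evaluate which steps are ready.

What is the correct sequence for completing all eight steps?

5 6 7 1 4 8 3 2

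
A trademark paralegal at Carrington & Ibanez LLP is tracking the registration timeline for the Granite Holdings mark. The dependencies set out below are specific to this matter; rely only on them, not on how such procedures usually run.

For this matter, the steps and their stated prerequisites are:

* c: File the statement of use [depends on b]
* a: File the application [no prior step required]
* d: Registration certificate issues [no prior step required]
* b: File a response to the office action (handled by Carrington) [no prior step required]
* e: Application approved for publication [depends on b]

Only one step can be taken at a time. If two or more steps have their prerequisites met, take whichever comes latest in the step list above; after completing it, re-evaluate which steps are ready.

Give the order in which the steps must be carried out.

Nothing is required for b, d and a. b is listed later → b first.
Ready: e, d, a and c. e is listed later → e.
d, a and c are all available; d is listed later → d.
Ready: a and c. a is listed later → a.
c needed b, now all done → c.

b e d a c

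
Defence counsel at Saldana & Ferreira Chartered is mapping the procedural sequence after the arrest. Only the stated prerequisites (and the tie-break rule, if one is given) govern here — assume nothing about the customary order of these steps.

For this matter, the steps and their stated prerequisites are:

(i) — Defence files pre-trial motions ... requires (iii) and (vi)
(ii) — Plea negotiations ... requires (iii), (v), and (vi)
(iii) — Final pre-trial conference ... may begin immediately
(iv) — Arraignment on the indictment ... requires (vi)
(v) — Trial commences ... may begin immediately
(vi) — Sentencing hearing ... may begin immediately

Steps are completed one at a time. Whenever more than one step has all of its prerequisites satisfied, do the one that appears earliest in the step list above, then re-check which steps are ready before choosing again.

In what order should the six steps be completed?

Nothing is required for (iii), (v) and (vi). (iii) is listed earlier → (iii) first.
Now (v) and (vi) have their prerequisites met. (v) is listed earlier, so (v) next.
(vi) is the only step now ready → (vi).
Now (i), (ii) and (iv) have their prerequisites met. (i) is listed earlier, so (i) next.
(ii) and (iv) are both available; (ii) is listed earlier → (ii).
(iv) needed (vi), now all done → (iv).

(iii) (v) (vi) (i) (ii) (iv)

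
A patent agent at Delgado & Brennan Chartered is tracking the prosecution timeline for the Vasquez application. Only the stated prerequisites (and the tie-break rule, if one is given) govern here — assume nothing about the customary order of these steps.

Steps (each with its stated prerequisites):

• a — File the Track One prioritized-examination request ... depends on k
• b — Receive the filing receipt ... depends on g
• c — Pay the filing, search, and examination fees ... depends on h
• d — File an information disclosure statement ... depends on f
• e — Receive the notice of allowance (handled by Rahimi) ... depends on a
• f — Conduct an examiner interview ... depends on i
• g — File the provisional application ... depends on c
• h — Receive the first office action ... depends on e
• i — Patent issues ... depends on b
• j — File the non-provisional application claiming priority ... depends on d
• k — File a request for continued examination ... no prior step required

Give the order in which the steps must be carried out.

k, a, e, h, c, g, b, i, f, d, j

k is the only step with nothing outstanding, so it goes first.
a needed k, now all done → a.
e needed a, now all done → e.
Next only h has its prerequisites met → h.
c needed h, now all done → c.
Next only g has its prerequisites met → g.
b needed g, now all done → b.
i is the only step now ready → i.
f needed i, now all done → f.
d needed f, now all done → d.
j is the only step now ready → j.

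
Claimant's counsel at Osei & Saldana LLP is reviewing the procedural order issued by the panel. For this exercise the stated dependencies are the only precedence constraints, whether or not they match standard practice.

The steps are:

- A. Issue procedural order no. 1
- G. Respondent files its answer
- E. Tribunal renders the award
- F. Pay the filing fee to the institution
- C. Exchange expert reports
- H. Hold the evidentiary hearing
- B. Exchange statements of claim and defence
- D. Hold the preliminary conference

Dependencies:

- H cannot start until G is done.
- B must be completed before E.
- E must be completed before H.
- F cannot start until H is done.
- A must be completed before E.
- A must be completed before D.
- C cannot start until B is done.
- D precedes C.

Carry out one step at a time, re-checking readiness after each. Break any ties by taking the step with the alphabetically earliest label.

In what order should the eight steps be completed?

A → B → D → C → E → G → H → F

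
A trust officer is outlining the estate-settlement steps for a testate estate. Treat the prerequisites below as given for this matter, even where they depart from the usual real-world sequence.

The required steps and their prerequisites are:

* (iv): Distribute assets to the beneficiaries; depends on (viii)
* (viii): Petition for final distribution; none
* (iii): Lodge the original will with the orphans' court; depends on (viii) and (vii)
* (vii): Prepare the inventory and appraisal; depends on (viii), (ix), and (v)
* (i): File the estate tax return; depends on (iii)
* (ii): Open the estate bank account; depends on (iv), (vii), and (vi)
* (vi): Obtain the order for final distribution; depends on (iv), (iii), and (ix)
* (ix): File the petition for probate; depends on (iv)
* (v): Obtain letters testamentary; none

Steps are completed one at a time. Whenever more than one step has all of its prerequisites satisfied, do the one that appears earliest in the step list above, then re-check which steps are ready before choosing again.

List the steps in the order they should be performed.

(viii) and (v) have no prerequisites; (viii) is listed earlier, so (viii) is first.
(iv) now also ready, so the ready set is {(iv), (v)}; (iv) is listed earlier → (iv).
(ix) now also ready, so the ready set is {(ix), (v)}; (ix) is listed earlier → (ix).
(v) is the only step now ready → (v).
(vii) needed (viii), (ix) and (v), now all done → (vii).
(iii) needed (viii) and (vii), now all done → (iii).
Ready: (i) and (vi). (i) is listed earlier → (i).
(vi) needed (iv), (iii) and (ix), now all done → (vi).
(ii) is the only step now ready → (ii).

(viii), (iv), (ix), (v), (vii), (iii), (i), (vi), (ii)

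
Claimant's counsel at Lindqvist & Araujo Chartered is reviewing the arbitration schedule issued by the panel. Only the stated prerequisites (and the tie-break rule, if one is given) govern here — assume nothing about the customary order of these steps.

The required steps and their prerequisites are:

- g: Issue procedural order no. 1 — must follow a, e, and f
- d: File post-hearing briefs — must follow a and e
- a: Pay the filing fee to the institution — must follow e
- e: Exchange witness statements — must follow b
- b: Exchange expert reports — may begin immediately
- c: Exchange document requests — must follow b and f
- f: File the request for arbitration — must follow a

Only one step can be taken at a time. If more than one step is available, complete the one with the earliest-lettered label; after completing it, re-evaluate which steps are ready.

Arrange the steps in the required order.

b, e, a, d, f, c, g

Only b has no prerequisites, so it is first.
e needed b, now all done → e.
a needed e, now all done → a.
Ready: d and f. d has the earlier label → d.
Next only f has its prerequisites met → f.
c and g are both available; c has the earlier label → c.
g needed a, e and f, now all done → g.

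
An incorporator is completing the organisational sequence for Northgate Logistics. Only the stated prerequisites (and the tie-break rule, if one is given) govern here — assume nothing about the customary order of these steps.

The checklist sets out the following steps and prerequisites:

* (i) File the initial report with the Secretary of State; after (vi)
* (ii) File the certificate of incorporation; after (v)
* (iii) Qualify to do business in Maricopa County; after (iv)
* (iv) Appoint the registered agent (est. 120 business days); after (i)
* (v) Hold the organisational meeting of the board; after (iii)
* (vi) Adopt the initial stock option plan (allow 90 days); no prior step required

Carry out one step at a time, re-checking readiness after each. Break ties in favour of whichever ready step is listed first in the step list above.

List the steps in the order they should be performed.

(vi) (i) (iv) (iii) (v) (ii)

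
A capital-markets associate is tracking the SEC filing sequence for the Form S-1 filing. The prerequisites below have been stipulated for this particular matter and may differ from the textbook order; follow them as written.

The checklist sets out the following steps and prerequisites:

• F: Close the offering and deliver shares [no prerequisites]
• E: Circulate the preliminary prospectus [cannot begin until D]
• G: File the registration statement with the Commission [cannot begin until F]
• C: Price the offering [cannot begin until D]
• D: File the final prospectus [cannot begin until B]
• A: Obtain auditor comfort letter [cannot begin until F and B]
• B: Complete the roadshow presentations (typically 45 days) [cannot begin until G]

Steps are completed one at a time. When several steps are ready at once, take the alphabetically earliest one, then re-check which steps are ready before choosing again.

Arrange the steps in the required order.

F has no prerequisites → F first.
Next only G has its prerequisites met → G.
B needed G, now all done → B.
A and D are both available; A has the earlier label → A.
D is the only step now ready → D.
Now C and E have their prerequisites met. C has the earlier label, so C next.
E needed D, now all done → E.

F, G, B, A, D, C, E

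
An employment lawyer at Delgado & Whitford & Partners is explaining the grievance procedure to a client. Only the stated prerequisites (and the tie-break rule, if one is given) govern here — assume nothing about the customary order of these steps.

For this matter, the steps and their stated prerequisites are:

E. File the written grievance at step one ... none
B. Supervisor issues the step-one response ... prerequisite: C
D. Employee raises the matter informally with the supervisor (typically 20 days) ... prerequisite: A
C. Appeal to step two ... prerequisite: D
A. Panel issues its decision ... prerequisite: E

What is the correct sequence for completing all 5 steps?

E is the only step with nothing outstanding, so it goes first.
Next only A has its prerequisites met → A.
Next only D has its prerequisites met → D.
Next only C has its prerequisites met → C.
Next only B has its prerequisites met → B.

E A D C B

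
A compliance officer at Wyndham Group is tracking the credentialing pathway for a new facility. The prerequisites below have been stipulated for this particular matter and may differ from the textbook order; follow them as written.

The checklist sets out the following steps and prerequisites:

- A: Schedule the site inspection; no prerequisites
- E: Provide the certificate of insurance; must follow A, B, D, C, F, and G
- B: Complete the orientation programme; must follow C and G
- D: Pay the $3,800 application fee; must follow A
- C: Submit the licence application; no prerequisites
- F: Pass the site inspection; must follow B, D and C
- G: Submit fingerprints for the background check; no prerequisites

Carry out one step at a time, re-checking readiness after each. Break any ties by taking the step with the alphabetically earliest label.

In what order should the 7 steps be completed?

A, C and G have no prerequisites; A has the earlier label, so A is first.
Now C, D and G have their prerequisites met. C has the earlier label, so C next.
Ready: D and G. D has the earlier label → D.
Next only G has its prerequisites met → G.
That leaves B as the only ready step → B.
F needed B, C and D, now all done → F.
E needed A, B, C, D, F and G, now all done → E.

A → C → D → G → B → F → E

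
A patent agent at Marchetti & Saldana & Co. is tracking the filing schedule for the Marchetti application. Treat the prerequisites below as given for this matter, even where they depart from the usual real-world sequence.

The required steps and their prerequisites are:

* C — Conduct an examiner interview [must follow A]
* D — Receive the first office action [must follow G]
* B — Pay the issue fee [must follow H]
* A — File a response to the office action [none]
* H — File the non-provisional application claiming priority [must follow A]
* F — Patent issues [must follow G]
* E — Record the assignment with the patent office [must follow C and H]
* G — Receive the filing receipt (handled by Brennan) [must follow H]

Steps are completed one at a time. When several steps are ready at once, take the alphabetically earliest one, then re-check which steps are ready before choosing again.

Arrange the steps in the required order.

Only A has no prerequisites, so it is first.
C and H are both available; C has the earlier label → C.
H is the only step now ready → H.
Ready: B, E and G. B has the earlier label → B.
E and G are both available; E has the earlier label → E.
G is the only step now ready → G.
Ready: D and F. D has the earlier label → D.
F needed G, now all done → F.

A, C, H, B, E, G, D, F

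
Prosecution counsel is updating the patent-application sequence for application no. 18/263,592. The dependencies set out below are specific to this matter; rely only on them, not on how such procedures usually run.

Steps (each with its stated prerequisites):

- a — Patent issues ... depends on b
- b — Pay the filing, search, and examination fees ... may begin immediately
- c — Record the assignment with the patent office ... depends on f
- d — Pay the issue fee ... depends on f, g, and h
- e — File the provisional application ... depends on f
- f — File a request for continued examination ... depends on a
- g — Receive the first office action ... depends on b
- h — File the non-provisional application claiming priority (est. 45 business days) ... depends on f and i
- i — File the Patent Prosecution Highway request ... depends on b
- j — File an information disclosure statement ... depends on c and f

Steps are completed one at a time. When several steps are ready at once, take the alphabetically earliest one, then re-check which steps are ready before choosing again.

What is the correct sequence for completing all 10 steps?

b has no prerequisites → b first.
Ready: a, g and i. a has the earlier label → a.
f now also ready, so the ready set is {f, g, i}; f has the earlier label → f.
Ready: c, e, g and i. c has the earlier label → c.
Ready: e, g, i and j. e has the earlier label → e.
g, i and j are all available; g has the earlier label → g.
Ready: i and j. i has the earlier label → i.
h now also ready, so the ready set is {h, j}; h has the earlier label → h.
d now also ready, so the ready set is {d, j}; d has the earlier label → d.
Next only j has its prerequisites met → j.

b, a, f, c, e, g, i, h, d, j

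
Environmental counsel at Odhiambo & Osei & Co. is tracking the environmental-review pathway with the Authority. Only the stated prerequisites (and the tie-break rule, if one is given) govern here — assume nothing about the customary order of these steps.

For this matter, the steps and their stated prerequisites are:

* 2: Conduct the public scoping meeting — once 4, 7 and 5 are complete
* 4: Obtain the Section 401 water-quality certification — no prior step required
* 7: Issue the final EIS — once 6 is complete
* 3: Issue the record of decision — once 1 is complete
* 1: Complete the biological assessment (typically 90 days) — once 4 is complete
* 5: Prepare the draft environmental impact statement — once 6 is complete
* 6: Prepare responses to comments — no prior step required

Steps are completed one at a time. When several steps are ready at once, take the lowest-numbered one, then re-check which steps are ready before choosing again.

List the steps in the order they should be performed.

4 1 3 6 5 7 2

4 and 6 have no prerequisites; 4 has the earlier label, so 4 is first.
Now 1 and 6 have their prerequisites met. 1 has the earlier label, so 1 next.
Ready: 3 and 6. 3 has the earlier label → 3.
That leaves 6 as the only ready step → 6.
Ready: 5 and 7. 5 has the earlier label → 5.
7 needed 6, now all done → 7.
2 is the only step now ready → 2.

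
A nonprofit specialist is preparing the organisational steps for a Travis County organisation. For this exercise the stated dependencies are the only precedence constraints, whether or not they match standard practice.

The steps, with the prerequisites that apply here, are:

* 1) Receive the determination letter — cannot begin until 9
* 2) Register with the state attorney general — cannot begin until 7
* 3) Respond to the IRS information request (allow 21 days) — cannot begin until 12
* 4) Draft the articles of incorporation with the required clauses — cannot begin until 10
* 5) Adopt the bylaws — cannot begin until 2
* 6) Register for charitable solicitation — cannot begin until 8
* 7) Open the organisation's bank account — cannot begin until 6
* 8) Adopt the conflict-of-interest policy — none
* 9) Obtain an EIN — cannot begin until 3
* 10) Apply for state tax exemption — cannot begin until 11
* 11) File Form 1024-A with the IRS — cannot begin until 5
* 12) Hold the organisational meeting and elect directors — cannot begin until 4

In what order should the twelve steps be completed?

8 has no prerequisites → 8 first.
6 is the only step now ready → 6.
7 is the only step now ready → 7.
2 needed 7, now all done → 2.
Next only 5 has its prerequisites met → 5.
11 is the only step now ready → 11.
10 needed 11, now all done → 10.
That leaves 4 as the only ready step → 4.
12 is the only step now ready → 12.
3 needed 12, now all done → 3.
Next only 9 has its prerequisites met → 9.
Next only 1 has its prerequisites met → 1.

8 6 7 2 5 11 10 4 12 3 9 1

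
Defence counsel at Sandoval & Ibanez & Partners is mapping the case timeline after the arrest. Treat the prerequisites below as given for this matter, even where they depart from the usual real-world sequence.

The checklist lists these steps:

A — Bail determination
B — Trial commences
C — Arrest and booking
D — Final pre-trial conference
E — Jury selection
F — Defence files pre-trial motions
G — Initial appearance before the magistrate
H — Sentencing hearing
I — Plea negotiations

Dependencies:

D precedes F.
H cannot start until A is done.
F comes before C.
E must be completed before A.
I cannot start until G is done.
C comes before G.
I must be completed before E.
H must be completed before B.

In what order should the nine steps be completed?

D F C G I E A H B

Only D has no prerequisites, so it is first.
That leaves F as the only ready step → F.
That leaves C as the only ready step → C.
G is the only step now ready → G.
Next only I has its prerequisites met → I.
E needed I, now all done → E.
A needed E, now all done → A.
H is the only step now ready → H.
B needed H, now all done → B.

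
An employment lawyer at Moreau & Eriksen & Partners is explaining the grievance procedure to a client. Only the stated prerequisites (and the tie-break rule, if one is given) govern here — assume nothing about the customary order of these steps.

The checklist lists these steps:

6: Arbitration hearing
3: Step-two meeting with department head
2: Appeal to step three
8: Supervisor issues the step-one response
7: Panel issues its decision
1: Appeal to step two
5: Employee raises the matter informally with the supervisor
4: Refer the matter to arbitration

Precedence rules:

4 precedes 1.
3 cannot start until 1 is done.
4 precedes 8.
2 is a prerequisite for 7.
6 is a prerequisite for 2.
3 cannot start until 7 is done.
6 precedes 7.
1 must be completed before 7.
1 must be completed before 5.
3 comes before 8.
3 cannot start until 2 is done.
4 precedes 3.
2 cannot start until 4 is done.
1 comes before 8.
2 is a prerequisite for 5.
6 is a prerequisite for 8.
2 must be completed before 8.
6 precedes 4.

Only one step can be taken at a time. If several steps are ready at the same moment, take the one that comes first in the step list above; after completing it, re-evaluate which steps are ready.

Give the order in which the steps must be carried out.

6 4 2 1 7 3 8 5

6 is the only step with nothing outstanding, so it goes first.
4 is the only step now ready → 4.
Now 2 and 1 have their prerequisites met. 2 is listed earlier, so 2 next.
1 is the only step now ready → 1.
Ready: 7 and 5. 7 is listed earlier → 7.
3 now also ready, so the ready set is {3, 5}; 3 is listed earlier → 3.
Now 8 and 5 have their prerequisites met. 8 is listed earlier, so 8 next.
Next only 5 has its prerequisites met → 5.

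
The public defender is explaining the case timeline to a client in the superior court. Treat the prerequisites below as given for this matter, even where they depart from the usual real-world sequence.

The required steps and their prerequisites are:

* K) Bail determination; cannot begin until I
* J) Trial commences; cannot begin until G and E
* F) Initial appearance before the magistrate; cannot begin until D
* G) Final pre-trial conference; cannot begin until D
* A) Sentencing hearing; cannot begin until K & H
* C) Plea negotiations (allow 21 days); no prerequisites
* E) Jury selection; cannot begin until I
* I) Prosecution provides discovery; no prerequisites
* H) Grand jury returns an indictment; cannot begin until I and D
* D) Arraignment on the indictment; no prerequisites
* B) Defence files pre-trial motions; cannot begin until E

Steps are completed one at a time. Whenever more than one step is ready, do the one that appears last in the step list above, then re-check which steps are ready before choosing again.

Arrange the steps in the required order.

D, I, H, E, B, C, G, F, J, K, A

D, I and C have no prerequisites; D is listed later, so D is first.
G and F now also ready, so the ready set is {I, C, G, F}; I is listed later → I.
H, E and K now also ready, so the ready set is {H, E, C, G, F, K}; H is listed later → H.
Ready: E, C, G, F and K. E is listed later → E.
B now also ready, so the ready set is {B, C, G, F, K}; B is listed later → B.
C, G, F and K are all available; C is listed later → C.
Ready: G, F and K. G is listed later → G.
F, J and K are all available; F is listed later → F.
Ready: J and K. J is listed later → J.
K needed I, now all done → K.
Next only A has its prerequisites met → A.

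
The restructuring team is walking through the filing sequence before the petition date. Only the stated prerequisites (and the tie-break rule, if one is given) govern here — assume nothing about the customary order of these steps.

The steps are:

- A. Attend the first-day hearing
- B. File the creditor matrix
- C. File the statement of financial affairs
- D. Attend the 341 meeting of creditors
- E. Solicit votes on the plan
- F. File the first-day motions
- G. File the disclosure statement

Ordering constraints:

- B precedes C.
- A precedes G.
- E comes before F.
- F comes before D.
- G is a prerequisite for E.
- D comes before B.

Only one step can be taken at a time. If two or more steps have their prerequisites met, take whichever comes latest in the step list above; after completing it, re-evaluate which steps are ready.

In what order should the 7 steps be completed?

A → G → E → F → D → B → C

A is the only step with nothing outstanding, so it goes first.
That leaves G as the only ready step → G.
E needed G, now all done → E.
Next only F has its prerequisites met → F.
D is the only step now ready → D.
B needed D, now all done → B.
Next only C has its prerequisites met → C.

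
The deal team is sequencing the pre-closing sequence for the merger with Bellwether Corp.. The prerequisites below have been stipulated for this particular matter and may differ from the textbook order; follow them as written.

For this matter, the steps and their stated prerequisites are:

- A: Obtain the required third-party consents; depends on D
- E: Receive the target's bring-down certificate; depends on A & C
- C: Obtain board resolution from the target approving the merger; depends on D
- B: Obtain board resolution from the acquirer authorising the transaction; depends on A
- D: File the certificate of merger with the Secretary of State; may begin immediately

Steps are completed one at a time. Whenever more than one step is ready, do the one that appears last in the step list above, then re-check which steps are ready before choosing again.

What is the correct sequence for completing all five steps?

D, C, A, B, E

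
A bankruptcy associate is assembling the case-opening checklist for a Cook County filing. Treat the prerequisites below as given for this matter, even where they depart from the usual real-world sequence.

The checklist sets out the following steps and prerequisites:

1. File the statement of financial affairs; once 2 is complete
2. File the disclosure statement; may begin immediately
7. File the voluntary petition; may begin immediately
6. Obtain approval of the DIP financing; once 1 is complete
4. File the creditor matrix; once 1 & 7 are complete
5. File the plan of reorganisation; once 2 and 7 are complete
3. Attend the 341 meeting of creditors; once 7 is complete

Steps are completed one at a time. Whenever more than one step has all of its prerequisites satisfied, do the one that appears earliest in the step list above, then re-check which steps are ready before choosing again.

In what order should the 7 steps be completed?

2 1 7 6 4 5 3

2 and 7 have no prerequisites; 2 is listed earlier, so 2 is first.
1 and 7 are both available; 1 is listed earlier → 1.
6 now also ready, so the ready set is {7, 6}; 7 is listed earlier → 7.
Ready: 6, 4, 5 and 3. 6 is listed earlier → 6.
Ready: 4, 5 and 3. 4 is listed earlier → 4.
5 and 3 are both available; 5 is listed earlier → 5.
3 needed 7, now all done → 3.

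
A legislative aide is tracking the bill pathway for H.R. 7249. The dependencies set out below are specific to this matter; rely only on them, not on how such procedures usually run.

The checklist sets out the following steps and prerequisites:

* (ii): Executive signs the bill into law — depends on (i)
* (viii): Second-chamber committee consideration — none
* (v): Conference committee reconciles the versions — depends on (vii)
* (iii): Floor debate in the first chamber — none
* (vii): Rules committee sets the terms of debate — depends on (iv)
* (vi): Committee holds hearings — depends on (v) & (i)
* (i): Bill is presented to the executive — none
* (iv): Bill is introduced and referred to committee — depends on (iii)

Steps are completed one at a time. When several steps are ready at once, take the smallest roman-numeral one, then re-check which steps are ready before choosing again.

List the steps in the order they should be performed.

(i), (iii) and (viii) have no prerequisites; (i) has the earlier label, so (i) is first.
Ready: (ii), (iii) and (viii). (ii) has the earlier label → (ii).
Now (iii) and (viii) have their prerequisites met. (iii) has the earlier label, so (iii) next.
(iv) now also ready, so the ready set is {(iv), (viii)}; (iv) has the earlier label → (iv).
Now (vii) and (viii) have their prerequisites met. (vii) has the earlier label, so (vii) next.
(v) now also ready, so the ready set is {(v), (viii)}; (v) has the earlier label → (v).
Now (vi) and (viii) have their prerequisites met. (vi) has the earlier label, so (vi) next.
(viii) is the only step now ready → (viii).

(i) → (ii) → (iii) → (iv) → (vii) → (v) → (vi) → (viii)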